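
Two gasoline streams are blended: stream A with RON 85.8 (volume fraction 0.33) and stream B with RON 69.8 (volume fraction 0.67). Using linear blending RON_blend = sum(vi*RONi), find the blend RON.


Linear blending: RON_blend = sum(vi * RONi)
Contribution 1: 0.33 * 85.8 = 28.314
Contribution 2: 0.67 * 69.8 = 46.766
RON_blend = 28.314 + 46.766 = 75.08

75.08


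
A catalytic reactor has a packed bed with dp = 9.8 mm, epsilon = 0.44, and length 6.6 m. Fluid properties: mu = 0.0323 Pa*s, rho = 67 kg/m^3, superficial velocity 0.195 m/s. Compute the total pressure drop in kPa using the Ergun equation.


dp = 9.8 mm = 0.0098 m
Viscous term = 150*0.0323*0.195*(1-0.44)^2 / (0.0098^2*0.44^3) = 36215.5
Inertial term = 1.75*67*0.195^2*(1-0.44) / (0.0098*0.44^3) = 2990.79
dP/L = 36215.5 + 2990.79 = 39206.3 Pa/m
dP = 39206.3 * 6.6 / 1000 = 258.8 kPa

258.8 kPa


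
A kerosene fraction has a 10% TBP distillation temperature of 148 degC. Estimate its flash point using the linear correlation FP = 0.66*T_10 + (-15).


FP = 0.66 * 148 + (-15) = 82.68

82.68 degC


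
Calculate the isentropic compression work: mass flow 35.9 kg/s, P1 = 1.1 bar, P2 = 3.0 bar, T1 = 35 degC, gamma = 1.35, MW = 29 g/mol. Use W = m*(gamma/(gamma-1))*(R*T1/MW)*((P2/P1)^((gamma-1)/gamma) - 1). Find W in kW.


Isentropic work: W = m*(gamma/(gamma-1))*(R*T1/MW)*((P2/P1)^((gamma-1)/gamma) - 1)
T1 = 35 + 273.15 = 308.15 K
Pressure ratio = 3.0 / 1.1 = 2.72727
Exponent = (1.35 - 1)/1.35 = 0.259259
(P2/P1)^exp - 1 = 2.72727^0.259259 - 1 = 0.297079
W = 35.9 * 1.35 / 0.35 * 8.314 * 308.15 / 29 * 0.297079 = 3634

3634 kW


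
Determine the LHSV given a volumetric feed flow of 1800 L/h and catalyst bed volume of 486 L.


LHSV = volumetric feed rate / catalyst volume
= 1800 L/h / 486 L
= 3.704 h^-1

3.704 h^-1


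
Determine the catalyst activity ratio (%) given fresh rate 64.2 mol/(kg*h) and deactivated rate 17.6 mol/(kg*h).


Activity (%) = (rate_used / rate_fresh) * 100
rate_used = 17.6, rate_fresh = 64.2
= (17.6 / 64.2) * 100
= 0.2741 * 100 = 27.41

27.41 %


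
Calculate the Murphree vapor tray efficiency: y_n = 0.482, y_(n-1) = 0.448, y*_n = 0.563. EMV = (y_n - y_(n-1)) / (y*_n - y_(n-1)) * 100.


Murphree vapor efficiency: EMV = (y_n - y_(n-1)) / (y*_n - y_(n-1)) * 100
EMV = (0.482 - 0.448) / (0.563 - 0.448) * 100 = 0.034 / 0.115 * 100 = 29.57

29.57 %


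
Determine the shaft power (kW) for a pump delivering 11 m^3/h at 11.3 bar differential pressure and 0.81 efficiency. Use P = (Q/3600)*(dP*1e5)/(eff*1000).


Q = 11 / 3600 = 0.00305556 m^3/s
P = 0.00305556 * (11.3 * 1e5) / 0.81 / 1000 = 4.263

4.263 kW


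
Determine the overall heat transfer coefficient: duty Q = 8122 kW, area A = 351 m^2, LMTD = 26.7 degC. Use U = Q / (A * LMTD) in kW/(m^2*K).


From Q = U*A*LMTD, U = Q / (A * LMTD)
U = 8122 / (351 * 26.7) = 8122 / 9371.7 = 0.8667

0.8667 kW/(m^2*K)


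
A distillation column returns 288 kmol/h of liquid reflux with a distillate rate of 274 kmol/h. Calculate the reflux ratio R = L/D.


Reflux ratio definition: R = L / D (liquid returned / distillate withdrawn)
L = 288 kmol/h, D = 274 kmol/h
R = 288 / 274 = 1.051

1.051


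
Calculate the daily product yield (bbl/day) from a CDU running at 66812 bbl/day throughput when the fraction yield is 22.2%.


Crude throughput = 66812 bbl/day
Fraction yield = 22.2%
yield = throughput * fraction / 100
yield = 66812 * 22.2 / 100 = 14832.264

14832.264 bbl/day


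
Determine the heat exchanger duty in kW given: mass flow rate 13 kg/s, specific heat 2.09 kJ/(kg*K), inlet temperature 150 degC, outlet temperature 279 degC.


Q = m_dot * cp * delta_T
delta_T = 279 - 150 = 129 K
Q = 13 * 2.09 * 129
= 27.17 * 129
= 3504.93 kW

3504.93 kW


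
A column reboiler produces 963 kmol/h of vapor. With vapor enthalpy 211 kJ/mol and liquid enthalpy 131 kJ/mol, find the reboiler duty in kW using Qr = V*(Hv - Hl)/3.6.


Qr = 963 * (211 - 131) / 3.6 = 963 * 80 / 3.6 = 21400

21400 kW


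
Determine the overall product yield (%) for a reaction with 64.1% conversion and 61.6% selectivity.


Overall yield = conversion (%) * selectivity (%) / 100
Conversion = 64.1%, Selectivity = 61.6%
Y = 64.1 * 61.6 / 100
= 39.4856 %

39.4856 %


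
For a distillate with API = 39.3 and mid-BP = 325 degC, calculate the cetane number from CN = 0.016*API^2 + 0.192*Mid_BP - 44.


CN = 0.016 * 39.3^2 + 0.192 * 325 - 44
CN = 24.71184 + 62.4 - 44 = 43.11184

43.11184


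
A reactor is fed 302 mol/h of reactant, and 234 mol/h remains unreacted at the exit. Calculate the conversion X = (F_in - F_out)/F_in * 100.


X = (F_in - F_out) / F_in * 100
Moles reacted = 302 - 234 = 68
X = 68 / 302 * 100
= 0.2252 * 100
= 22.52 %

22.52 %


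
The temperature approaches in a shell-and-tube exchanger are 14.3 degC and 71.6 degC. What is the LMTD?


LMTD = (dT1 - dT2) / ln(dT1/dT2)
= (14.3 - 71.6) / ln(14.3 / 71.6) = -57.3 / -1.61084 = 35.57

35.57 degC


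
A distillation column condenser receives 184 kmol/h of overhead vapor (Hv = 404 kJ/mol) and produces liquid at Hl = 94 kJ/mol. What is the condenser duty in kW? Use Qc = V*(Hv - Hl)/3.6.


Qc = 184 * (404 - 94) / 3.6 = 184 * 310 / 3.6 = 15840

15840 kW


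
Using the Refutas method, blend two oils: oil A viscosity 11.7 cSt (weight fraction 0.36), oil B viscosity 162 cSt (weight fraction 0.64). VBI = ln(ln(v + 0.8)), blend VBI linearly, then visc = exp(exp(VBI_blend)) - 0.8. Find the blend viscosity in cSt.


Refutas method: VBN_i = 14.534*ln(ln(visc_i + 0.8)) + 10.975, blended linearly by mass fraction; since VBN is linear in VBI_i = ln(ln(visc_i + 0.8)) and the fractions sum to 1, blend VBI directly: visc = exp(exp(VBI_blend)) - 0.8
VBI_1 = ln(ln(11.7 + 0.8)) = 0.92653
VBI_2 = ln(ln(162 + 0.8)) = 1.62777
VBI_blend = 0.36 * 0.92653 + 0.64 * 1.62777 = 1.37532
visc_blend = exp(exp(1.37532)) - 0.8 = 51.47

51.47 cSt


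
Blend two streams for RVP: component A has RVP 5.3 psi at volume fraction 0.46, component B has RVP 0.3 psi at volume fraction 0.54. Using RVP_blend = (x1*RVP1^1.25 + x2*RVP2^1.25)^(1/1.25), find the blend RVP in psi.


Chevron index: RVP_blend = (sum xi*RVPi^1.25)^(1/1.25)
RVP^1.25 terms: 0.46 * 5.3^1.25 + 0.54 * 0.3^1.25 = 3.81905
RVP_blend = 3.81905^(1/1.25) = 2.921

2.921 psi


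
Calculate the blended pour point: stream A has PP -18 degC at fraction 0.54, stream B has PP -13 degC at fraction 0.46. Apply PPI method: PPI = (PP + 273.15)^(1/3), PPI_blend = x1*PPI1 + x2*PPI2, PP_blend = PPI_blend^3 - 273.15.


PPI_1 = (-18 + 273.15)^(1/3) = 6.342569
PPI_2 = (-13 + 273.15)^(1/3) = 6.383731
PPI_blend = 0.54 * 6.342569 + 0.46 * 6.383731 = 6.361504
PP_blend = 6.361504^3 - 273.15 = 257.442 - 273.15 = -15.71

-15.71 degC


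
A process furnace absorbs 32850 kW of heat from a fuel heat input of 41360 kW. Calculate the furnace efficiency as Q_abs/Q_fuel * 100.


Furnace efficiency = Q_absorbed / Q_fuel * 100
= 32850 / 41360 * 100 = 79.42

79.42 %


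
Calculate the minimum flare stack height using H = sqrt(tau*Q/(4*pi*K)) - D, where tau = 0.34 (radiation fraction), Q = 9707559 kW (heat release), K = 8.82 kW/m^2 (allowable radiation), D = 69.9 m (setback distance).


tau*Q/(4*pi*K) = 0.34 * 9707559 / (4 * pi * 8.82) = 29779
sqrt(29779) = 172.566
H = 172.566 - 69.9 = 102.7

102.7 m


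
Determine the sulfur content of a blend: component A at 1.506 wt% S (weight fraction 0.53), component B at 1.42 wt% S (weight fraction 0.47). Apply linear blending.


Linear sulfur blending: S_blend = x1*S1 + x2*S2
Contribution 1: 0.53 * 1.506 = 0.79818 wt%
Contribution 2: 0.47 * 1.42 = 0.6674 wt%
S_blend = 0.79818 + 0.6674 = 1.46558

1.46558 wt%


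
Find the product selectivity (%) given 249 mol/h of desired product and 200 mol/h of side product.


Selectivity = desired / (desired + undesired) * 100
Total products = 249 + 200 = 449 mol/h
S = 249 / 449 * 100
= 0.5546 * 100
= 55.46 %

55.46 %


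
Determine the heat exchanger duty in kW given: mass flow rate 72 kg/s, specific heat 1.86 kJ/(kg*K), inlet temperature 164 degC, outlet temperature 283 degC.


Q = m_dot * cp * delta_T
delta_T = 283 - 164 = 119 K
Q = 72 * 1.86 * 119
= 133.92 * 119
= 15936.48 kW

15936.48 kW


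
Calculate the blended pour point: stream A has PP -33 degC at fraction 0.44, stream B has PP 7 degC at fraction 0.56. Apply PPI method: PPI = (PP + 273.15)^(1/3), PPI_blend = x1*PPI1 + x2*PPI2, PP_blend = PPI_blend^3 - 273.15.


PPI_1 = (-33 + 273.15)^(1/3) = 6.215759
PPI_2 = (7 + 273.15)^(1/3) = 6.543301
PPI_blend = 0.44 * 6.215759 + 0.56 * 6.543301 = 6.399183
PP_blend = 6.399183^3 - 273.15 = 262.0436 - 273.15 = -11.11

-11.11 degC


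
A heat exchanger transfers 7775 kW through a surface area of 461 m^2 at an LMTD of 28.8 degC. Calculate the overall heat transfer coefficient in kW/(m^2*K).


From Q = U*A*LMTD, U = Q / (A * LMTD)
U = 7775 / (461 * 28.8) = 7775 / 13276.8 = 0.5856

0.5856 kW/(m^2*K)


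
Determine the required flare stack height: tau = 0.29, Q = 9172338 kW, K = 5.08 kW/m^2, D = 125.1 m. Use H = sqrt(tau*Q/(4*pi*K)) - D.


tau*Q/(4*pi*K) = 0.29 * 9172338 / (4 * pi * 5.08) = 41668.2
sqrt(41668.2) = 204.128
H = 204.128 - 125.1 = 79.03

79.03 m


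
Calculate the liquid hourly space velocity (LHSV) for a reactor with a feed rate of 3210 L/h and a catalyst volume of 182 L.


LHSV = volumetric feed rate / catalyst volume
= 3210 L/h / 182 L
= 17.64 h^-1

17.64 h^-1


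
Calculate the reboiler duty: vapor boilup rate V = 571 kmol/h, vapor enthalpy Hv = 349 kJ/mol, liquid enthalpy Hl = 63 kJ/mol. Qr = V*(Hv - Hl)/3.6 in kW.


Qr = 571 * (349 - 63) / 3.6 = 571 * 286 / 3.6 = 45360

45360 kW


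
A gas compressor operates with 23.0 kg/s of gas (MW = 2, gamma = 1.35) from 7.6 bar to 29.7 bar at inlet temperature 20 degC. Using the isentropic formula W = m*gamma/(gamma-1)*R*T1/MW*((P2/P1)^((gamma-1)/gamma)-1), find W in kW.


Isentropic work: W = m*(gamma/(gamma-1))*(R*T1/MW)*((P2/P1)^((gamma-1)/gamma) - 1)
T1 = 20 + 273.15 = 293.15 K
Pressure ratio = 29.7 / 7.6 = 3.90789
Exponent = (1.35 - 1)/1.35 = 0.259259
(P2/P1)^exp - 1 = 3.90789^0.259259 - 1 = 0.423857
W = 23.0 * 1.35 / 0.35 * 8.314 * 293.15 / 2 * 0.423857 = 45820

45820 kW


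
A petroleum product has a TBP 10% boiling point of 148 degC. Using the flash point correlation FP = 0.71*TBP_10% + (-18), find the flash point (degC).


FP = 0.71 * 148 + (-18) = 87.08

87.08 degC


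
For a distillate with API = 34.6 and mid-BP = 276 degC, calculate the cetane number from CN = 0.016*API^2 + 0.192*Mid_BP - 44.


CN = 0.016 * 34.6^2 + 0.192 * 276 - 44
CN = 19.15456 + 52.992 - 44 = 28.14656

28.14656


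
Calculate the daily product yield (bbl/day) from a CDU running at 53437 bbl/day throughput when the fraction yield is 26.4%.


Crude throughput = 53437 bbl/day
Fraction yield = 26.4%
yield = throughput * fraction / 100
yield = 53437 * 26.4 / 100 = 14107.368

14107.368 bbl/day


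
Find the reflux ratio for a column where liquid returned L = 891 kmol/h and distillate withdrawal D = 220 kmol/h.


Reflux ratio definition: R = L / D (liquid returned / distillate withdrawn)
L = 891 kmol/h, D = 220 kmol/h
R = 891 / 220 = 4.050

4.050


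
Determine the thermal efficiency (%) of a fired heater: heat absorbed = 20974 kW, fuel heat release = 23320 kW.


Furnace efficiency = Q_absorbed / Q_fuel * 100
= 20974 / 23320 * 100 = 89.94

89.94 %


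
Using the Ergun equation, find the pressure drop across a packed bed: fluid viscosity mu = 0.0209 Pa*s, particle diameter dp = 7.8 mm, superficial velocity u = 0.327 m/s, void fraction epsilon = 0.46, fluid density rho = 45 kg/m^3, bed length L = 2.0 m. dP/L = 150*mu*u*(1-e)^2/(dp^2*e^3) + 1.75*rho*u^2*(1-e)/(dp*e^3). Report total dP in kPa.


dp = 7.8 mm = 0.0078 m
Viscous term = 150*0.0209*0.327*(1-0.46)^2 / (0.0078^2*0.46^3) = 50478.9
Inertial term = 1.75*45*0.327^2*(1-0.46) / (0.0078*0.46^3) = 5989.24
dP/L = 50478.9 + 5989.24 = 56468.1 Pa/m
dP = 56468.1 * 2.0 / 1000 = 112.9 kPa

112.9 kPa


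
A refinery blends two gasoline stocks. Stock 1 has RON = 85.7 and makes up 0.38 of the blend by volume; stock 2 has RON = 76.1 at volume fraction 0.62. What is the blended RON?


Linear blending: RON_blend = sum(vi * RONi)
Contribution 1: 0.38 * 85.7 = 32.566
Contribution 2: 0.62 * 76.1 = 47.182
RON_blend = 32.566 + 47.182 = 79.748

79.748


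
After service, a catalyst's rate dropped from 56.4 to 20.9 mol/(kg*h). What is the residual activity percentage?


Activity (%) = (rate_used / rate_fresh) * 100
rate_used = 20.9, rate_fresh = 56.4
= (20.9 / 56.4) * 100
= 0.3706 * 100 = 37.06

37.06 %


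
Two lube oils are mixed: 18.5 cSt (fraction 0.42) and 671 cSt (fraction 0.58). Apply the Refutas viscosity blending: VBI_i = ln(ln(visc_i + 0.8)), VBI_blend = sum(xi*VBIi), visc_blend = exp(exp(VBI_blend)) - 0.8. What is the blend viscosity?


Refutas method: VBN_i = 14.534*ln(ln(visc_i + 0.8)) + 10.975, blended linearly by mass fraction; since VBN is linear in VBI_i = ln(ln(visc_i + 0.8)) and the fractions sum to 1, blend VBI directly: visc = exp(exp(VBI_blend)) - 0.8
VBI_1 = ln(ln(18.5 + 0.8)) = 1.08522
VBI_2 = ln(ln(671 + 0.8)) = 1.87333
VBI_blend = 0.42 * 1.08522 + 0.58 * 1.87333 = 1.54232
visc_blend = exp(exp(1.54232)) - 0.8 = 106.5

106.5 cSt


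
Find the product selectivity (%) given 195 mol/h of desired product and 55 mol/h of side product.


Selectivity = desired / (desired + undesired) * 100
Total products = 195 + 55 = 250 mol/h
S = 195 / 250 * 100
= 0.7800 * 100
= 78.00 %

78.00 %


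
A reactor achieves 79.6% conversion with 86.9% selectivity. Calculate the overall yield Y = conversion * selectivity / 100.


Overall yield = conversion (%) * selectivity (%) / 100
Conversion = 79.6%, Selectivity = 86.9%
Y = 79.6 * 86.9 / 100
= 69.1724 %

69.1724 %


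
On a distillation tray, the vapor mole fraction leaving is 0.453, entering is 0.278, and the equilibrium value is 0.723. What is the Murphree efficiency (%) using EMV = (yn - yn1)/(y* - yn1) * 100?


Murphree vapor efficiency: EMV = (y_n - y_(n-1)) / (y*_n - y_(n-1)) * 100
EMV = (0.453 - 0.278) / (0.723 - 0.278) * 100 = 0.175 / 0.445 * 100 = 39.33

39.33 %


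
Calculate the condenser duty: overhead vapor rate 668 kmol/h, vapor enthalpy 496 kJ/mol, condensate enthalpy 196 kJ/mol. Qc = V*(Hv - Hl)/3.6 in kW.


Qc = 668 * (496 - 196) / 3.6 = 668 * 300 / 3.6 = 55670

55670 kW


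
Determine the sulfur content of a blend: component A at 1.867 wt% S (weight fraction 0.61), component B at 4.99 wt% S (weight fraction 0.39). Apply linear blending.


Linear sulfur blending: S_blend = x1*S1 + x2*S2
Contribution 1: 0.61 * 1.867 = 1.13887 wt%
Contribution 2: 0.39 * 4.99 = 1.9461 wt%
S_blend = 1.13887 + 1.9461 = 3.08497

3.08497 wt%


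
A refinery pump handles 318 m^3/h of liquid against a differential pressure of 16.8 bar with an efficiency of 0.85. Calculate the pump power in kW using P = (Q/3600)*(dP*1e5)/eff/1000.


Q = 318 / 3600 = 0.0883333 m^3/s
P = 0.0883333 * (16.8 * 1e5) / 0.85 / 1000 = 174.6

174.6 kW


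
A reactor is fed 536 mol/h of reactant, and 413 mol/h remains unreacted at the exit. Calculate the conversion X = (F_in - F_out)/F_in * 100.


X = (F_in - F_out) / F_in * 100
Moles reacted = 536 - 413 = 123
X = 123 / 536 * 100
= 0.2295 * 100
= 22.95 %

22.95 %


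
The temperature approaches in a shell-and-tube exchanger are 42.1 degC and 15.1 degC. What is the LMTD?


LMTD = (dT1 - dT2) / ln(dT1/dT2)
= (42.1 - 15.1) / ln(42.1 / 15.1) = 27 / 1.02535 = 26.33

26.33 degC


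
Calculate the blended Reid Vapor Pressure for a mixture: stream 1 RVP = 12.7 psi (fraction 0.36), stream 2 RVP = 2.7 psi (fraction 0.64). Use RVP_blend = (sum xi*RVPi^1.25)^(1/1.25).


Chevron index: RVP_blend = (sum xi*RVPi^1.25)^(1/1.25)
RVP^1.25 terms: 0.36 * 12.7^1.25 + 0.64 * 2.7^1.25 = 10.846
RVP_blend = 10.846^(1/1.25) = 6.733

6.733 psi


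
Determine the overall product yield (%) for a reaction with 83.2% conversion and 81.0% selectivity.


Overall yield = conversion (%) * selectivity (%) / 100
Conversion = 83.2%, Selectivity = 81.0%
Y = 83.2 * 81.0 / 100
= 67.392 %

67.392 %


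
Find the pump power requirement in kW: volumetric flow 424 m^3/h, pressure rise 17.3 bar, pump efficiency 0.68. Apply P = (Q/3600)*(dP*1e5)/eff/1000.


Q = 424 / 3600 = 0.117778 m^3/s
P = 0.117778 * (17.3 * 1e5) / 0.68 / 1000 = 299.6

299.6 kW


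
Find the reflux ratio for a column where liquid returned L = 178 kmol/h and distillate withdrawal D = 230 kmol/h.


Reflux ratio definition: R = L / D (liquid returned / distillate withdrawn)
L = 178 kmol/h, D = 230 kmol/h
R = 178 / 230 = 0.7739

0.7739


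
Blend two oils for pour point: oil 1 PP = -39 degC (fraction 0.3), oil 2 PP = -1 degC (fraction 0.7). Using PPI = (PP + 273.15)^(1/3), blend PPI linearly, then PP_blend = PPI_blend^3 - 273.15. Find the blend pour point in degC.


PPI_1 = (-39 + 273.15)^(1/3) = 6.163557
PPI_2 = (-1 + 273.15)^(1/3) = 6.480414
PPI_blend = 0.3 * 6.163557 + 0.7 * 6.480414 = 6.385357
PP_blend = 6.385357^3 - 273.15 = 260.3488 - 273.15 = -12.8

-12.8 degC


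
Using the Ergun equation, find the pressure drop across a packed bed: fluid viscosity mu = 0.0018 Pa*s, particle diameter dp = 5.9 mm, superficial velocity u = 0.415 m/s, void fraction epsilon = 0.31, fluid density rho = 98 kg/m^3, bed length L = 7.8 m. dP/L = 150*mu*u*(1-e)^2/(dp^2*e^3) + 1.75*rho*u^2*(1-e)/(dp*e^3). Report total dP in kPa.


dp = 5.9 mm = 0.0059 m
Viscous term = 150*0.0018*0.415*(1-0.31)^2 / (0.0059^2*0.31^3) = 51442.4
Inertial term = 1.75*98*0.415^2*(1-0.31) / (0.0059*0.31^3) = 115950
dP/L = 51442.4 + 115950 = 167392 Pa/m
dP = 167392 * 7.8 / 1000 = 1306 kPa

1306 kPa


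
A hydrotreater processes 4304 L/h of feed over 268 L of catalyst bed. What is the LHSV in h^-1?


LHSV = volumetric feed rate / catalyst volume
= 4304 L/h / 268 L
= 16.06 h^-1

16.06 h^-1


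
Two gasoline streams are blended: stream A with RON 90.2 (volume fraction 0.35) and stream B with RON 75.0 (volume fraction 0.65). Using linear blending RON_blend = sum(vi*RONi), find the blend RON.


Linear blending: RON_blend = sum(vi * RONi)
Contribution 1: 0.35 * 90.2 = 31.57
Contribution 2: 0.65 * 75.0 = 48.75
RON_blend = 31.57 + 48.75 = 80.32

80.32


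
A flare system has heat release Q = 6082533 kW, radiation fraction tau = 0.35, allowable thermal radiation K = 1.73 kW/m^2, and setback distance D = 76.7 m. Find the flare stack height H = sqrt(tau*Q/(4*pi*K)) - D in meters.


tau*Q/(4*pi*K) = 0.35 * 6082533 / (4 * pi * 1.73) = 97925.7
sqrt(97925.7) = 312.931
H = 312.931 - 76.7 = 236.2

236.2 m


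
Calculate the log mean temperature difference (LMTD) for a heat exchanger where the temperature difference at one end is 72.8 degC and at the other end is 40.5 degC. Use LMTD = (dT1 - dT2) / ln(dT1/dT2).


LMTD = (dT1 - dT2) / ln(dT1/dT2)
= (72.8 - 40.5) / ln(72.8 / 40.5) = 32.3 / 0.586414 = 55.08

55.08 degC


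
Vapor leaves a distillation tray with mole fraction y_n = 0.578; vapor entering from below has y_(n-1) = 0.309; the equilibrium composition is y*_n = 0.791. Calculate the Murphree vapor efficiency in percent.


Murphree vapor efficiency: EMV = (y_n - y_(n-1)) / (y*_n - y_(n-1)) * 100
EMV = (0.578 - 0.309) / (0.791 - 0.309) * 100 = 0.269 / 0.482 * 100 = 55.81

55.81 %


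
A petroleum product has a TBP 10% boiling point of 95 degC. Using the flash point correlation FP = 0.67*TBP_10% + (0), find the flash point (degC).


FP = 0.67 * 95 + (0) = 63.65

63.65 degC


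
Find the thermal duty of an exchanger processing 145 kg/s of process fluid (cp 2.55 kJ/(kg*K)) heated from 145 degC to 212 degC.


Q = m_dot * cp * delta_T
delta_T = 212 - 145 = 67 K
Q = 145 * 2.55 * 67
= 369.75 * 67
= 24773.25 kW

24773.25 kW


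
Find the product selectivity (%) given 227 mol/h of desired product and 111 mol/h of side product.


Selectivity = desired / (desired + undesired) * 100
Total products = 227 + 111 = 338 mol/h
S = 227 / 338 * 100
= 0.6716 * 100
= 67.16 %

67.16 %


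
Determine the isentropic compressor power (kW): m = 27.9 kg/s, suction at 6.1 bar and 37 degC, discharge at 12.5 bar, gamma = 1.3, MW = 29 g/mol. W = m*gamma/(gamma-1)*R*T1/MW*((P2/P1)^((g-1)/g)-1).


Isentropic work: W = m*(gamma/(gamma-1))*(R*T1/MW)*((P2/P1)^((gamma-1)/gamma) - 1)
T1 = 37 + 273.15 = 310.15 K
Pressure ratio = 12.5 / 6.1 = 2.04918
Exponent = (1.3 - 1)/1.3 = 0.230769
(P2/P1)^exp - 1 = 2.04918^0.230769 - 1 = 0.180057
W = 27.9 * 1.3 / 0.3 * 8.314 * 310.15 / 29 * 0.180057 = 1936

1936 kW


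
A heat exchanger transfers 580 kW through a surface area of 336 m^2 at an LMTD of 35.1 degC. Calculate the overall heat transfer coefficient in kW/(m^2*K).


From Q = U*A*LMTD, U = Q / (A * LMTD)
U = 580 / (336 * 35.1) = 580 / 11793.6 = 0.04918

0.04918 kW/(m^2*K)


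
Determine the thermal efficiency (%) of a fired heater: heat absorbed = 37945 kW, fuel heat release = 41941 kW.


Furnace efficiency = Q_absorbed / Q_fuel * 100
= 37945 / 41941 * 100 = 90.47

90.47 %


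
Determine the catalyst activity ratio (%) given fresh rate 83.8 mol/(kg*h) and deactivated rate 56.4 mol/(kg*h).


Activity (%) = (rate_used / rate_fresh) * 100
rate_used = 56.4, rate_fresh = 83.8
= (56.4 / 83.8) * 100
= 0.6730 * 100 = 67.30

67.30 %


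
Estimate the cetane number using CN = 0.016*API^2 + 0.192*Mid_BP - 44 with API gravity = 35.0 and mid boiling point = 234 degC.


CN = 0.016 * 35.0^2 + 0.192 * 234 - 44
CN = 19.6 + 44.928 - 44 = 20.528

20.528


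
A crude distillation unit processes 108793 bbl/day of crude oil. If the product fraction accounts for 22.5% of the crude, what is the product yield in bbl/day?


Crude throughput = 108793 bbl/day
Fraction yield = 22.5%
yield = throughput * fraction / 100
yield = 108793 * 22.5 / 100 = 24478.425

24478.425 bbl/day


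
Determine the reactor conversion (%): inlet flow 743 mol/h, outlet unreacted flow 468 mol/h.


X = (F_in - F_out) / F_in * 100
Moles reacted = 743 - 468 = 275
X = 275 / 743 * 100
= 0.3701 * 100
= 37.01 %

37.01 %


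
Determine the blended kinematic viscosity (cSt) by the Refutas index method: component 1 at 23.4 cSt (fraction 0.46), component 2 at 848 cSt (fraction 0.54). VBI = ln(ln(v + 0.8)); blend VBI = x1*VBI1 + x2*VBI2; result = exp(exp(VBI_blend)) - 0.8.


Refutas method: VBN_i = 14.534*ln(ln(visc_i + 0.8)) + 10.975, blended linearly by mass fraction; since VBN is linear in VBI_i = ln(ln(visc_i + 0.8)) and the fractions sum to 1, blend VBI directly: visc = exp(exp(VBI_blend)) - 0.8
VBI_1 = ln(ln(23.4 + 0.8)) = 1.15888
VBI_2 = ln(ln(848 + 0.8)) = 1.90863
VBI_blend = 0.46 * 1.15888 + 0.54 * 1.90863 = 1.56374
visc_blend = exp(exp(1.56374)) - 0.8 = 117.9

117.9 cSt


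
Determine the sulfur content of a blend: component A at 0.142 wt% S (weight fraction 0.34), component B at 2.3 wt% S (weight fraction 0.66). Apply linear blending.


Linear sulfur blending: S_blend = x1*S1 + x2*S2
Contribution 1: 0.34 * 0.142 = 0.04828 wt%
Contribution 2: 0.66 * 2.3 = 1.518 wt%
S_blend = 0.04828 + 1.518 = 1.56628

1.56628 wt%


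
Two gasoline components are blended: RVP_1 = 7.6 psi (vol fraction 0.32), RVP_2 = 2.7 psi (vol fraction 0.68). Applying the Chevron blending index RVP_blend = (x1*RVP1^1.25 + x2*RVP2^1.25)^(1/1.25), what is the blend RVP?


Chevron index: RVP_blend = (sum xi*RVPi^1.25)^(1/1.25)
RVP^1.25 terms: 0.32 * 7.6^1.25 + 0.68 * 2.7^1.25 = 6.3915
RVP_blend = 6.3915^(1/1.25) = 4.410

4.410 psi


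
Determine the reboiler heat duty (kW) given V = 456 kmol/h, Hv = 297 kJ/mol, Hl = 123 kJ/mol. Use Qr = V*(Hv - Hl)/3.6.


Qr = 456 * (297 - 123) / 3.6 = 456 * 174 / 3.6 = 22040

22040 kW


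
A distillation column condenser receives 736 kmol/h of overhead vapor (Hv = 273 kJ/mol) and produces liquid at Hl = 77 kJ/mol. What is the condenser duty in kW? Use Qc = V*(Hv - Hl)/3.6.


Qc = 736 * (273 - 77) / 3.6 = 736 * 196 / 3.6 = 40070

40070 kW


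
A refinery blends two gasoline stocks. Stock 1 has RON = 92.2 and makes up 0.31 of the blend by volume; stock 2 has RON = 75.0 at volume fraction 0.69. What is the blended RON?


Linear blending: RON_blend = sum(vi * RONi)
Contribution 1: 0.31 * 92.2 = 28.582
Contribution 2: 0.69 * 75.0 = 51.75
RON_blend = 28.582 + 51.75 = 80.332

80.332


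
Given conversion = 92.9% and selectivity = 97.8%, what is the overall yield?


Overall yield = conversion (%) * selectivity (%) / 100
Conversion = 92.9%, Selectivity = 97.8%
Y = 92.9 * 97.8 / 100
= 90.8562 %

90.8562 %


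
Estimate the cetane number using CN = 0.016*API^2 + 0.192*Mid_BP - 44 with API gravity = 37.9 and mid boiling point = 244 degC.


CN = 0.016 * 37.9^2 + 0.192 * 244 - 44
CN = 22.98256 + 46.848 - 44 = 25.83056

25.83056


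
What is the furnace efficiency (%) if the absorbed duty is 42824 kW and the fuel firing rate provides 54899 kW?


Furnace efficiency = Q_absorbed / Q_fuel * 100
= 42824 / 54899 * 100 = 78.01

78.01 %


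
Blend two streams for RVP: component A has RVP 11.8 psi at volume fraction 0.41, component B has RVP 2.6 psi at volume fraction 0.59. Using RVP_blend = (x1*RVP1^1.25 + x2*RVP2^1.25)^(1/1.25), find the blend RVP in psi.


Chevron index: RVP_blend = (sum xi*RVPi^1.25)^(1/1.25)
RVP^1.25 terms: 0.41 * 11.8^1.25 + 0.59 * 2.6^1.25 = 10.9147
RVP_blend = 10.9147^(1/1.25) = 6.767

6.767 psi


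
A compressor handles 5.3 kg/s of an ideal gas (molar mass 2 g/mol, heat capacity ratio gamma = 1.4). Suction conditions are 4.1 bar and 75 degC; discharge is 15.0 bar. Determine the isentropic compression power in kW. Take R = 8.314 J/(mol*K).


Isentropic work: W = m*(gamma/(gamma-1))*(R*T1/MW)*((P2/P1)^((gamma-1)/gamma) - 1)
T1 = 75 + 273.15 = 348.15 K
Pressure ratio = 15.0 / 4.1 = 3.65854
Exponent = (1.4 - 1)/1.4 = 0.285714
(P2/P1)^exp - 1 = 3.65854^0.285714 - 1 = 0.448588
W = 5.3 * 1.4 / 0.4 * 8.314 * 348.15 / 2 * 0.448588 = 12040

12040 kW


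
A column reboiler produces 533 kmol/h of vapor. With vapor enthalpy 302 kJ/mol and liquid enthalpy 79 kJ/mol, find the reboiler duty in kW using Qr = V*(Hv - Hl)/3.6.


Qr = 533 * (302 - 79) / 3.6 = 533 * 223 / 3.6 = 33020

33020 kW


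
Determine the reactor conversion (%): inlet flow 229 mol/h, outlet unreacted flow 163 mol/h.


X = (F_in - F_out) / F_in * 100
Moles reacted = 229 - 163 = 66
X = 66 / 229 * 100
= 0.2882 * 100
= 28.82 %

28.82 %


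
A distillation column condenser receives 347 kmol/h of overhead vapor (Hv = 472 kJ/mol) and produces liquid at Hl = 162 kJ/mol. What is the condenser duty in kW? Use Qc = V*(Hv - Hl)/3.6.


Qc = 347 * (472 - 162) / 3.6 = 347 * 310 / 3.6 = 29880

29880 kW


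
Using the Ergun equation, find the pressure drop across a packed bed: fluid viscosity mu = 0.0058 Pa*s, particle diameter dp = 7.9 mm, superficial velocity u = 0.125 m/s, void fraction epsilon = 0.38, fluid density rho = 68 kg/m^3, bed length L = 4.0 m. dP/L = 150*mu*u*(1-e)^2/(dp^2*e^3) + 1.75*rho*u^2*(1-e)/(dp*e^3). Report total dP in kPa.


dp = 7.9 mm = 0.0079 m
Viscous term = 150*0.0058*0.125*(1-0.38)^2 / (0.0079^2*0.38^3) = 12207
Inertial term = 1.75*68*0.125^2*(1-0.38) / (0.0079*0.38^3) = 2659.38
dP/L = 12207 + 2659.38 = 14866.4 Pa/m
dP = 14866.4 * 4.0 / 1000 = 59.47 kPa

59.47 kPa


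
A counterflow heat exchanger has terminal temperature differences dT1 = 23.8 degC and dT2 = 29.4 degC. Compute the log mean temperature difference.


LMTD = (dT1 - dT2) / ln(dT1/dT2)
= (23.8 - 29.4) / ln(23.8 / 29.4) = -5.6 / -0.211309 = 26.50

26.50 degC


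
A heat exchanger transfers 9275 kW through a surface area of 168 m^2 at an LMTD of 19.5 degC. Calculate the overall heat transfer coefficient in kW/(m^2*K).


From Q = U*A*LMTD, U = Q / (A * LMTD)
U = 9275 / (168 * 19.5) = 9275 / 3276 = 2.831

2.831 kW/(m^2*K)


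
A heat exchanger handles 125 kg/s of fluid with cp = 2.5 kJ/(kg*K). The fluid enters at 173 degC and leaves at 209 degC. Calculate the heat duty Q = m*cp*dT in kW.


Q = m_dot * cp * delta_T
delta_T = 209 - 173 = 36 K
Q = 125 * 2.5 * 36
= 312.5 * 36
= 11250 kW

11250 kW


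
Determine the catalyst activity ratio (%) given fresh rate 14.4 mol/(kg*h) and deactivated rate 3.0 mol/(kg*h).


Activity (%) = (rate_used / rate_fresh) * 100
rate_used = 3.0, rate_fresh = 14.4
= (3.0 / 14.4) * 100
= 0.2083 * 100 = 20.83

20.83 %


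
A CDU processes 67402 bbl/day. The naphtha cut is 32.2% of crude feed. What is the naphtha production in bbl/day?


Crude throughput = 67402 bbl/day
Fraction yield = 32.2%
yield = throughput * fraction / 100
yield = 67402 * 32.2 / 100 = 21703.444

21703.444 bbl/day


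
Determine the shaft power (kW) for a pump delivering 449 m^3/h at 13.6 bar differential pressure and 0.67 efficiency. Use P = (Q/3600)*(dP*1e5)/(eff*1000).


Q = 449 / 3600 = 0.124722 m^3/s
P = 0.124722 * (13.6 * 1e5) / 0.67 / 1000 = 253.2

253.2 kW


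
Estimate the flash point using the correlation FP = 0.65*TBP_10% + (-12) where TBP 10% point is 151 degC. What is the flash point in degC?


FP = 0.65 * 151 + (-12) = 86.15

86.15 degC


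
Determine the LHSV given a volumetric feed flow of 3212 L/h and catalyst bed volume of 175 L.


LHSV = volumetric feed rate / catalyst volume
= 3212 L/h / 175 L
= 18.35 h^-1

18.35 h^-1


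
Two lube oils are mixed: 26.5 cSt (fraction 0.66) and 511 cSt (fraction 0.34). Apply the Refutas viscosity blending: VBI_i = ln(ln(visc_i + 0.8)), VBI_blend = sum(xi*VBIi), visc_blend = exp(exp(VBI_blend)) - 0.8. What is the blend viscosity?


Refutas method: VBN_i = 14.534*ln(ln(visc_i + 0.8)) + 10.975, blended linearly by mass fraction; since VBN is linear in VBI_i = ln(ln(visc_i + 0.8)) and the fractions sum to 1, blend VBI directly: visc = exp(exp(VBI_blend)) - 0.8
VBI_1 = ln(ln(26.5 + 0.8)) = 1.19601
VBI_2 = ln(ln(511 + 0.8)) = 1.83065
VBI_blend = 0.66 * 1.19601 + 0.34 * 1.83065 = 1.41179
visc_blend = exp(exp(1.41179)) - 0.8 = 59.74

59.74 cSt


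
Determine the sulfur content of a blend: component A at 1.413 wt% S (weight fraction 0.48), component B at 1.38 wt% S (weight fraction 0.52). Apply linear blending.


Linear sulfur blending: S_blend = x1*S1 + x2*S2
Contribution 1: 0.48 * 1.413 = 0.67824 wt%
Contribution 2: 0.52 * 1.38 = 0.7176 wt%
S_blend = 0.67824 + 0.7176 = 1.39584

1.39584 wt%


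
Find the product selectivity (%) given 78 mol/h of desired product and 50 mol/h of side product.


Selectivity = desired / (desired + undesired) * 100
Total products = 78 + 50 = 128 mol/h
S = 78 / 128 * 100
= 0.6094 * 100
= 60.94 %

60.94 %


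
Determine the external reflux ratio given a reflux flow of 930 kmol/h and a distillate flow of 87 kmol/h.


Reflux ratio definition: R = L / D (liquid returned / distillate withdrawn)
L = 930 kmol/h, D = 87 kmol/h
R = 930 / 87 = 10.69

10.69


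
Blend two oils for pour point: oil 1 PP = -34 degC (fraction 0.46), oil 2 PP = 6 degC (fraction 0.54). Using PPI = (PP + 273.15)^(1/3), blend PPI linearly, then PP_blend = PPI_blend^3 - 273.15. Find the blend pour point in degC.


PPI_1 = (-34 + 273.15)^(1/3) = 6.20712
PPI_2 = (6 + 273.15)^(1/3) = 6.535506
PPI_blend = 0.46 * 6.20712 + 0.54 * 6.535506 = 6.384448
PP_blend = 6.384448^3 - 273.15 = 260.2376 - 273.15 = -12.91

-12.91 degC


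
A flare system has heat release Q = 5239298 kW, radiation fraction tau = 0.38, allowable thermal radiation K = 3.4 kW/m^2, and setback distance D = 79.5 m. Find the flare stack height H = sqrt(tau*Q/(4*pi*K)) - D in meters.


tau*Q/(4*pi*K) = 0.38 * 5239298 / (4 * pi * 3.4) = 46598.1
sqrt(46598.1) = 215.866
H = 215.866 - 79.5 = 136.4

136.4 m


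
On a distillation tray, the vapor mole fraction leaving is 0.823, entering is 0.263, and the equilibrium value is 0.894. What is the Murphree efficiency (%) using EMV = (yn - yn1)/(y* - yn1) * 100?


Murphree vapor efficiency: EMV = (y_n - y_(n-1)) / (y*_n - y_(n-1)) * 100
EMV = (0.823 - 0.263) / (0.894 - 0.263) * 100 = 0.56 / 0.631 * 100 = 88.75

88.75 %


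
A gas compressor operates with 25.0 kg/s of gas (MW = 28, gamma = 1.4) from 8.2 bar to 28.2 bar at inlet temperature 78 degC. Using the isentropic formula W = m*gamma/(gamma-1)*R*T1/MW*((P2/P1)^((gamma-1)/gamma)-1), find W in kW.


Isentropic work: W = m*(gamma/(gamma-1))*(R*T1/MW)*((P2/P1)^((gamma-1)/gamma) - 1)
T1 = 78 + 273.15 = 351.15 K
Pressure ratio = 28.2 / 8.2 = 3.43902
Exponent = (1.4 - 1)/1.4 = 0.285714
(P2/P1)^exp - 1 = 3.43902^0.285714 - 1 = 0.423203
W = 25.0 * 1.4 / 0.4 * 8.314 * 351.15 / 28 * 0.423203 = 3861

3861 kW


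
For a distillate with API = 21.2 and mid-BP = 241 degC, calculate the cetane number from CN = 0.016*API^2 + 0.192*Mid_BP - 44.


CN = 0.016 * 21.2^2 + 0.192 * 241 - 44
CN = 7.19104 + 46.272 - 44 = 9.46304

9.46304


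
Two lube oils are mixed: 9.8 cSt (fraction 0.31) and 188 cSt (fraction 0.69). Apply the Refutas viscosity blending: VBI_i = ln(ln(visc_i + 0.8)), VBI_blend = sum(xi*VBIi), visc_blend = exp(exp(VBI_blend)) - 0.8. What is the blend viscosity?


Refutas method: VBN_i = 14.534*ln(ln(visc_i + 0.8)) + 10.975, blended linearly by mass fraction; since VBN is linear in VBI_i = ln(ln(visc_i + 0.8)) and the fractions sum to 1, blend VBI directly: visc = exp(exp(VBI_blend)) - 0.8
VBI_1 = ln(ln(9.8 + 0.8)) = 0.859023
VBI_2 = ln(ln(188 + 0.8)) = 1.65645
VBI_blend = 0.31 * 0.859023 + 0.69 * 1.65645 = 1.40925
visc_blend = exp(exp(1.40925)) - 0.8 = 59.11

59.11 cSt


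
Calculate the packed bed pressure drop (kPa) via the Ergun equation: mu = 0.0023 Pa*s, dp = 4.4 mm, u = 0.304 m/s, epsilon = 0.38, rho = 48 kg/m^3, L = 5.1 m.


dp = 4.4 mm = 0.0044 m
Viscous term = 150*0.0023*0.304*(1-0.38)^2 / (0.0044^2*0.38^3) = 37950.7
Inertial term = 1.75*48*0.304^2*(1-0.38) / (0.0044*0.38^3) = 19934.9
dP/L = 37950.7 + 19934.9 = 57885.6 Pa/m
dP = 57885.6 * 5.1 / 1000 = 295.2 kPa

295.2 kPa


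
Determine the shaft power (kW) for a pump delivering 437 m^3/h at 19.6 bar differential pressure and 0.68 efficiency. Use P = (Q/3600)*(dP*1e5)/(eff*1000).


Q = 437 / 3600 = 0.121389 m^3/s
P = 0.121389 * (19.6 * 1e5) / 0.68 / 1000 = 349.9

349.9 kW


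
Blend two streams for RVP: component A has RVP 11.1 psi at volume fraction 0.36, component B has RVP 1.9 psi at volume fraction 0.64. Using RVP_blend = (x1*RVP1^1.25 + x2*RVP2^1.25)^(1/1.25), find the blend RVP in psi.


Chevron index: RVP_blend = (sum xi*RVPi^1.25)^(1/1.25)
RVP^1.25 terms: 0.36 * 11.1^1.25 + 0.64 * 1.9^1.25 = 8.72149
RVP_blend = 8.72149^(1/1.25) = 5.656

5.656 psi


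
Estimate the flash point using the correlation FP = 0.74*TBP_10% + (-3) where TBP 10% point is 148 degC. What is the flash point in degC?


FP = 0.74 * 148 + (-3) = 106.52

106.52 degC


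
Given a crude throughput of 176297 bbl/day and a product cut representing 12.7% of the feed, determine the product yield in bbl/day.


Crude throughput = 176297 bbl/day
Fraction yield = 12.7%
yield = throughput * fraction / 100
yield = 176297 * 12.7 / 100 = 22389.719

22389.719 bbl/day


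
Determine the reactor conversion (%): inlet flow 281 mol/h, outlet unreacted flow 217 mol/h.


X = (F_in - F_out) / F_in * 100
Moles reacted = 281 - 217 = 64
X = 64 / 281 * 100
= 0.2278 * 100
= 22.78 %

22.78 %


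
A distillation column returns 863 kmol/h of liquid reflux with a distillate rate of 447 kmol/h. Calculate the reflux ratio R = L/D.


Reflux ratio definition: R = L / D (liquid returned / distillate withdrawn)
L = 863 kmol/h, D = 447 kmol/h
R = 863 / 447 = 1.931

1.931


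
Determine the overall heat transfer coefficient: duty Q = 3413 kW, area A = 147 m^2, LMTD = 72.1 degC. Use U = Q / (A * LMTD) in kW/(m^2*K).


From Q = U*A*LMTD, U = Q / (A * LMTD)
U = 3413 / (147 * 72.1) = 3413 / 10598.7 = 0.3220

0.3220 kW/(m^2*K)


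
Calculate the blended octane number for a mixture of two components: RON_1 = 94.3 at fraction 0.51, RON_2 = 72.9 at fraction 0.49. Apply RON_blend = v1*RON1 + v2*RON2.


Linear blending: RON_blend = sum(vi * RONi)
Contribution 1: 0.51 * 94.3 = 48.093
Contribution 2: 0.49 * 72.9 = 35.721
RON_blend = 48.093 + 35.721 = 83.814

83.814


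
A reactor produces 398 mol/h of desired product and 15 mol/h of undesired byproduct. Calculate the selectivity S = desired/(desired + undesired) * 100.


Selectivity = desired / (desired + undesired) * 100
Total products = 398 + 15 = 413 mol/h
S = 398 / 413 * 100
= 0.9637 * 100
= 96.37 %

96.37 %


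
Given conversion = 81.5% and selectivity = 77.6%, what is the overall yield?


Overall yield = conversion (%) * selectivity (%) / 100
Conversion = 81.5%, Selectivity = 77.6%
Y = 81.5 * 77.6 / 100
= 63.244 %

63.244 %


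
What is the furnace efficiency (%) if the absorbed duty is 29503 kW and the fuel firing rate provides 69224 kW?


Furnace efficiency = Q_absorbed / Q_fuel * 100
= 29503 / 69224 * 100 = 42.62

42.62 %


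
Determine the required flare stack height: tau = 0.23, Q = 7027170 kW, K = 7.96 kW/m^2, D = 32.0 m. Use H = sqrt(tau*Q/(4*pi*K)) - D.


tau*Q/(4*pi*K) = 0.23 * 7027170 / (4 * pi * 7.96) = 16157.9
sqrt(16157.9) = 127.114
H = 127.114 - 32.0 = 95.11

95.11 m


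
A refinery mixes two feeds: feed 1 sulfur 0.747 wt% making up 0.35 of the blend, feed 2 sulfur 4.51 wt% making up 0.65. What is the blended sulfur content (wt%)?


Linear sulfur blending: S_blend = x1*S1 + x2*S2
Contribution 1: 0.35 * 0.747 = 0.26145 wt%
Contribution 2: 0.65 * 4.51 = 2.9315 wt%
S_blend = 0.26145 + 2.9315 = 3.19295

3.19295 wt%


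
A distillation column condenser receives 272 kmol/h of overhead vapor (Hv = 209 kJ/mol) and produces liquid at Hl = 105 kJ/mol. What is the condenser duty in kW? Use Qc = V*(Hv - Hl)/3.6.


Qc = 272 * (209 - 105) / 3.6 = 272 * 104 / 3.6 = 7858

7858 kW


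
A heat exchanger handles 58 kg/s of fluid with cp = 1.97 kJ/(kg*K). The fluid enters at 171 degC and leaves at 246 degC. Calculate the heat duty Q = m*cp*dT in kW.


Q = m_dot * cp * delta_T
delta_T = 246 - 171 = 75 K
Q = 58 * 1.97 * 75
= 114.26 * 75
= 8569.5 kW

8569.5 kW


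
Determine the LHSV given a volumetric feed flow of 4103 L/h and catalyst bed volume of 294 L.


LHSV = volumetric feed rate / catalyst volume
= 4103 L/h / 294 L
= 13.96 h^-1

13.96 h^-1


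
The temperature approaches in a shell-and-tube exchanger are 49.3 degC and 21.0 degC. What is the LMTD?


LMTD = (dT1 - dT2) / ln(dT1/dT2)
= (49.3 - 21.0) / ln(49.3 / 21.0) = 28.3 / 0.853402 = 33.16

33.16 degC


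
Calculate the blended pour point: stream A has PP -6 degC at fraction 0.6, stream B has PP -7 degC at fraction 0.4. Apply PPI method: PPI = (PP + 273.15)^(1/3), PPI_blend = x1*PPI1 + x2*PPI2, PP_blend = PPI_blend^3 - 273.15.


PPI_1 = (-6 + 273.15)^(1/3) = 6.440482
PPI_2 = (-7 + 273.15)^(1/3) = 6.432436
PPI_blend = 0.6 * 6.440482 + 0.4 * 6.432436 = 6.437264
PP_blend = 6.437264^3 - 273.15 = 266.7497 - 273.15 = -6.4

-6.4 degC


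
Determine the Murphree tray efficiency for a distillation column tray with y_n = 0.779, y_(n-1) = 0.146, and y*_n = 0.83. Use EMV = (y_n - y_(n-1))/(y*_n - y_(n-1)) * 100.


Murphree vapor efficiency: EMV = (y_n - y_(n-1)) / (y*_n - y_(n-1)) * 100
EMV = (0.779 - 0.146) / (0.83 - 0.146) * 100 = 0.633 / 0.684 * 100 = 92.54

92.54 %


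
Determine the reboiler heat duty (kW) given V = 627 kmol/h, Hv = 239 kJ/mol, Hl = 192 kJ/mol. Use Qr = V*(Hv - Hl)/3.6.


Qr = 627 * (239 - 192) / 3.6 = 627 * 47 / 3.6 = 8186

8186 kW


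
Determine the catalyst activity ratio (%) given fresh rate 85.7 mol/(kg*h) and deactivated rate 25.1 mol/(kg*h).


Activity (%) = (rate_used / rate_fresh) * 100
rate_used = 25.1, rate_fresh = 85.7
= (25.1 / 85.7) * 100
= 0.2929 * 100 = 29.29

29.29 %


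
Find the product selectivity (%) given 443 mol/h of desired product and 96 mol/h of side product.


Selectivity = desired / (desired + undesired) * 100
Total products = 443 + 96 = 539 mol/h
S = 443 / 539 * 100
= 0.8219 * 100
= 82.19 %

82.19 %


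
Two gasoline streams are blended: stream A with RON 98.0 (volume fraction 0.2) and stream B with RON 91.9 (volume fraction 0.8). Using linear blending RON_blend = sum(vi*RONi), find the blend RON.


Linear blending: RON_blend = sum(vi * RONi)
Contribution 1: 0.2 * 98.0 = 19.6
Contribution 2: 0.8 * 91.9 = 73.52
RON_blend = 19.6 + 73.52 = 93.12

93.12
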